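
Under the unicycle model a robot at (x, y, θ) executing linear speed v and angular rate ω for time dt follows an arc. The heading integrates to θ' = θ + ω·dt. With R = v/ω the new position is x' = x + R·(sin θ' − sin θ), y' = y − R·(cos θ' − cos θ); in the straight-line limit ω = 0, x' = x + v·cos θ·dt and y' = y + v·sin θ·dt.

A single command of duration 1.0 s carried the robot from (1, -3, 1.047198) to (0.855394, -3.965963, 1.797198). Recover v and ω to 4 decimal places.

v = -1.0000, ω = 0.7500

Δθ = 1.797198 − 1.047198 = 0.750000
ω = Δθ/dt = 0.750000/1.0 = 0.7500
R = −Δy/(cos θ' − cos θ) = -1.3333
v = R·ω = -1.3333·0.7500 = -1.0000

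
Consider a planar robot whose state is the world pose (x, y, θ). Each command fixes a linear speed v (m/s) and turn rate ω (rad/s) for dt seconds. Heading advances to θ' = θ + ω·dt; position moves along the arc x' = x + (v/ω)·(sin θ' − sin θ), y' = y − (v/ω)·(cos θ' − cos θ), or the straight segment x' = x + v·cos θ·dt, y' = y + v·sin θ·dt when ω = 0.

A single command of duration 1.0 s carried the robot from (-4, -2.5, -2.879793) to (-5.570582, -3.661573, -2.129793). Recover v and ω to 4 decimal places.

Δθ = -2.129793 − -2.879793 = 0.750000
ω = Δθ/dt = 0.750000/1.0 = 0.7500
R = Δx/(sin θ' − sin θ) = 2.6667
v = R·ω = 2.6667·0.7500 = 2.0000

v = 2.0000, ω = 0.7500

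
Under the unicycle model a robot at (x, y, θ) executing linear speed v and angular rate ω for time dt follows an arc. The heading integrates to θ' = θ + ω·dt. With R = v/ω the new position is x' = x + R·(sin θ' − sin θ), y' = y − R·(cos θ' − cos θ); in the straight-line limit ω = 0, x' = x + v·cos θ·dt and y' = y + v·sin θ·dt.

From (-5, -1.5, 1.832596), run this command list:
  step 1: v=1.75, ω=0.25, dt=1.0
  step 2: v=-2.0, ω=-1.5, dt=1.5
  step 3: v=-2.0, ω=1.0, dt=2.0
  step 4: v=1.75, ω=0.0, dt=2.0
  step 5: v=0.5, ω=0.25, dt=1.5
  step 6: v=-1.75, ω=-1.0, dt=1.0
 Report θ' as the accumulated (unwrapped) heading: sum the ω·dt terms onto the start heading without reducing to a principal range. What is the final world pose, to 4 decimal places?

step 1: θ'=2.0826 (R=7.0000) → pose (-5.6584, 0.1165, 2.0826)
step 2: θ'=-0.1674 (R=1.3333) → pose (-7.0431, -1.8512, -0.1674)
step 3: θ'=1.8326 (R=-2.0000) → pose (-9.3082, -4.3409, 1.8326)
step 4: θ'=1.8326 (straight) → pose (-10.2140, -0.9601, 1.8326)
step 5: θ'=2.2076 (R=2.0000) → pose (-10.5379, -0.2885, 2.2076)
step 6: θ'=1.2076 (R=1.7500) → pose (-10.3091, -1.9508, 1.2076)

(-10.3091, -1.9508, 1.2076)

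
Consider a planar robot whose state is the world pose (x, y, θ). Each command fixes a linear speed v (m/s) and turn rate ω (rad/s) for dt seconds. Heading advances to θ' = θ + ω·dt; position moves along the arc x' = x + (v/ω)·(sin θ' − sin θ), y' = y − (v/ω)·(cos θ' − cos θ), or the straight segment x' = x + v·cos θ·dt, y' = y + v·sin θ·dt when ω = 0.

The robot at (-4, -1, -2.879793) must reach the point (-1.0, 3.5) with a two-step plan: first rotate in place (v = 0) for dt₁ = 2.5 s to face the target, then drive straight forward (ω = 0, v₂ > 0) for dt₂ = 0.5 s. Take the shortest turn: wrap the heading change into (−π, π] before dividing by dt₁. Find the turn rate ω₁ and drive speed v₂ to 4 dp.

ω₁ = -0.9682, v₂ = 10.8167

heading to target = atan2(3.5−-1, -1−-4) = 0.9828
Δθ = wrap(0.9828 − -2.8798) = -2.4206; ω₁ = Δθ/dt₁ = -0.9682
distance = √((-1−-4)² + (3.5−-1)²) = 5.4083; v₂ = distance/dt₂ = 10.8167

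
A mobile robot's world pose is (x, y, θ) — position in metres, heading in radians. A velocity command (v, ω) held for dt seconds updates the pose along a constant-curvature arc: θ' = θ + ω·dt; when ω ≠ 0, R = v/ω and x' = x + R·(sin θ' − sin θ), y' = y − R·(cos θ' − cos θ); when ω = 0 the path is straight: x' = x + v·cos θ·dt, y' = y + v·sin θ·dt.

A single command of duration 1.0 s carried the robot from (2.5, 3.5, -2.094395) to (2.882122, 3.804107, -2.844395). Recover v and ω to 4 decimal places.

v = -0.5000, ω = -0.7500

Δθ = -2.844395 − -2.094395 = -0.750000
ω = Δθ/dt = -0.750000/1.0 = -0.7500
R = Δx/(sin θ' − sin θ) = 0.6667
v = R·ω = 0.6667·-0.7500 = -0.5000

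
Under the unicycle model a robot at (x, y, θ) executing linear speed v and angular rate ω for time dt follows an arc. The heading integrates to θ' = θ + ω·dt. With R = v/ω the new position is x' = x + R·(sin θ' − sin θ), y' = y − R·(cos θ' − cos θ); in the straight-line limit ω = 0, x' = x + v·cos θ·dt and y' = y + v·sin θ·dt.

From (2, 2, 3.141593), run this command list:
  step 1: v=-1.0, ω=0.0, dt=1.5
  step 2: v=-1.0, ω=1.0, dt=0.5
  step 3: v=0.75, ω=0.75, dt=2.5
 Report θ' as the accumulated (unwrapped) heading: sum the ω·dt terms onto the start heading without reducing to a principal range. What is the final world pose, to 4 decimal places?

step 1: θ'=3.1416 (straight) → pose (3.5000, 2.0000, 3.1416)
step 2: θ'=3.6416 (R=-1.0000) → pose (3.9794, 2.1224, 3.6416)
step 3: θ'=5.5166 (R=1.0000) → pose (3.7652, 0.5246, 5.5166)

(3.7652, 0.5246, 5.5166)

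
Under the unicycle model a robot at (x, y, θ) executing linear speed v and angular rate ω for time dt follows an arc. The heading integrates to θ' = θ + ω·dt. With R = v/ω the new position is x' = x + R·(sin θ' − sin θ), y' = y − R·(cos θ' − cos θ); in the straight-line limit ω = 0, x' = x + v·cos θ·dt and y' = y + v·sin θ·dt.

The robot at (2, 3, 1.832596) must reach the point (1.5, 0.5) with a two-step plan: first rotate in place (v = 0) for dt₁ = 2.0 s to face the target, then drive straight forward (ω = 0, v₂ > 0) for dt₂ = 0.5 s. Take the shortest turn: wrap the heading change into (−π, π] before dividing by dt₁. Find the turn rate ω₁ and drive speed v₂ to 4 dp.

heading to target = atan2(0.5−3, 1.5−2) = -1.7682
Δθ = wrap(-1.7682 − 1.8326) = 2.6824; ω₁ = Δθ/dt₁ = 1.3412
distance = √((1.5−2)² + (0.5−3)²) = 2.5495; v₂ = distance/dt₂ = 5.0990

ω₁ = 1.3412, v₂ = 5.0990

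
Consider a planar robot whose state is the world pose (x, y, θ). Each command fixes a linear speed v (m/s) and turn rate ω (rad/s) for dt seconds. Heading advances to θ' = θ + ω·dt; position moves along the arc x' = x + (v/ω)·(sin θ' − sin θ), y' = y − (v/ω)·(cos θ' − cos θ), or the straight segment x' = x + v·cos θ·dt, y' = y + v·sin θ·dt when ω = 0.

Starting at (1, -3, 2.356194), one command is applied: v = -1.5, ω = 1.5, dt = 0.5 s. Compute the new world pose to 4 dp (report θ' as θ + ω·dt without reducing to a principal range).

θ' = 2.3562 + 1.5·0.5 = 3.1062
R = v/ω = -1.5/1.5 = -1.0000
x' = 1 + -1.0000·(sin 3.1062 − sin 2.3562) = 1.6717
y' = -3 − -1.0000·(cos 3.1062 − cos 2.3562) = -3.2923

(1.6717, -3.2923, 3.1062)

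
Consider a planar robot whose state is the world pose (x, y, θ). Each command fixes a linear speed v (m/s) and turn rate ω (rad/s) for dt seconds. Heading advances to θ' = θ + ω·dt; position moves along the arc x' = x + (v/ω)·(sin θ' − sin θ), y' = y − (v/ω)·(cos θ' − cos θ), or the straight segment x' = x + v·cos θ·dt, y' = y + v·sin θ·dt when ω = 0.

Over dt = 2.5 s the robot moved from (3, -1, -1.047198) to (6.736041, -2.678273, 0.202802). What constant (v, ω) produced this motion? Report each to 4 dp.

Δθ = 0.202802 − -1.047198 = 1.250000
ω = Δθ/dt = 1.250000/2.5 = 0.5000
R = Δx/(sin θ' − sin θ) = 3.5000
v = R·ω = 3.5000·0.5000 = 1.7500

v = 1.7500, ω = 0.5000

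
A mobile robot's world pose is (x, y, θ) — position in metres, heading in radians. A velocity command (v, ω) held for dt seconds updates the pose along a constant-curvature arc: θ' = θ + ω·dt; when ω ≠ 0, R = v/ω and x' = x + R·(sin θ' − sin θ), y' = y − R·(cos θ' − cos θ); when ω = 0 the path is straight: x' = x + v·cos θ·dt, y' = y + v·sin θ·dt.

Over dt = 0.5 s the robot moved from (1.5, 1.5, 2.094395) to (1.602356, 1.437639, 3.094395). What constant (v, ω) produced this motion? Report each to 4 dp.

v = -0.2500, ω = 2.0000

Δθ = 3.094395 − 2.094395 = 1.000000
ω = Δθ/dt = 1.000000/0.5 = 2.0000
R = Δx/(sin θ' − sin θ) = -0.1250
v = R·ω = -0.1250·2.0000 = -0.2500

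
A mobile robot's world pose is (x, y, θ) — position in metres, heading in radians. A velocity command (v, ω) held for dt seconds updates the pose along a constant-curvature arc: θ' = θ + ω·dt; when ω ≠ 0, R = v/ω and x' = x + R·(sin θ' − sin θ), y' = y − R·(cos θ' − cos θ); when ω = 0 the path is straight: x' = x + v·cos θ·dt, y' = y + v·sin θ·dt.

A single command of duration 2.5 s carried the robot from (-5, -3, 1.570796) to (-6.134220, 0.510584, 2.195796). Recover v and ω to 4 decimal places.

v = 1.5000, ω = 0.2500

Δθ = 2.195796 − 1.570796 = 0.625000
ω = Δθ/dt = 0.625000/2.5 = 0.2500
R = −Δy/(cos θ' − cos θ) = 6.0000
v = R·ω = 6.0000·0.2500 = 1.5000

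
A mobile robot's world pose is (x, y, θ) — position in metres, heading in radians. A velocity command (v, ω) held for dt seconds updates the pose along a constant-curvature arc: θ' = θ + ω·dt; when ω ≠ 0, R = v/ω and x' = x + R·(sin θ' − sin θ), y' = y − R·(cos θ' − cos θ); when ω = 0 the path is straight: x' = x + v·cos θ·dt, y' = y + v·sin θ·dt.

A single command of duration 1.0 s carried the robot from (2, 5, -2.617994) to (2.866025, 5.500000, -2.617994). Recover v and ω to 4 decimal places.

v = -1.0000, ω = 0.0000

Δθ = -2.617994 − -2.617994 = 0.000000
ω = Δθ/dt = 0.000000/1.0 = 0.0000
ω = 0 → v = (Δx·cos θ + Δy·sin θ)/dt = -1.0000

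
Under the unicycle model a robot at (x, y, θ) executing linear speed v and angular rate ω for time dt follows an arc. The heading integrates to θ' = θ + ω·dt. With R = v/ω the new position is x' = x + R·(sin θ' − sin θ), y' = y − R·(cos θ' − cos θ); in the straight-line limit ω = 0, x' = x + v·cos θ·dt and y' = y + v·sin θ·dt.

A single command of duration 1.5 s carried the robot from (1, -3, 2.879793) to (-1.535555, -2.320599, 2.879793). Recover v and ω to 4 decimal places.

v = 1.7500, ω = 0.0000

Δθ = 2.879793 − 2.879793 = 0.000000
ω = Δθ/dt = 0.000000/1.5 = 0.0000
ω = 0 → v = (Δx·cos θ + Δy·sin θ)/dt = 1.7500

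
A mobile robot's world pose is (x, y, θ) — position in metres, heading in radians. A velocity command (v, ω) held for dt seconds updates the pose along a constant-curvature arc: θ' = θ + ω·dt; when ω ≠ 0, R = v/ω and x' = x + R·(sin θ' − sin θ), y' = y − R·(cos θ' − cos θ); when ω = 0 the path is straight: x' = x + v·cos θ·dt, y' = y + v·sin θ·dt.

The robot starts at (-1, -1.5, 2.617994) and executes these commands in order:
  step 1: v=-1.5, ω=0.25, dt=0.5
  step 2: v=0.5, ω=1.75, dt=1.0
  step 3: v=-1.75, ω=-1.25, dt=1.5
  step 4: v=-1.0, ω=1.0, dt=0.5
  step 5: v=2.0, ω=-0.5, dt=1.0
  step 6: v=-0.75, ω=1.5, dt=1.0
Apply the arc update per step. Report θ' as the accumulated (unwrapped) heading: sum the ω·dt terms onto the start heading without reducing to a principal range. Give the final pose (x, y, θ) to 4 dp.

(0.5830, -0.5728, 4.1180)

step 1: θ'=2.7430 (R=-6.0000) → pose (-0.3288, -1.8335, 2.7430)
step 2: θ'=4.4930 (R=0.2857) → pose (-0.7185, -2.0346, 4.4930)
step 3: θ'=2.6180 (R=1.4000) → pose (1.3479, -1.1269, 2.6180)
step 4: θ'=3.1180 (R=-1.0000) → pose (1.8243, -1.2606, 3.1180)
step 5: θ'=2.6180 (R=-4.0000) → pose (-0.0813, -0.7258, 2.6180)
step 6: θ'=4.1180 (R=-0.5000) → pose (0.5830, -0.5728, 4.1180)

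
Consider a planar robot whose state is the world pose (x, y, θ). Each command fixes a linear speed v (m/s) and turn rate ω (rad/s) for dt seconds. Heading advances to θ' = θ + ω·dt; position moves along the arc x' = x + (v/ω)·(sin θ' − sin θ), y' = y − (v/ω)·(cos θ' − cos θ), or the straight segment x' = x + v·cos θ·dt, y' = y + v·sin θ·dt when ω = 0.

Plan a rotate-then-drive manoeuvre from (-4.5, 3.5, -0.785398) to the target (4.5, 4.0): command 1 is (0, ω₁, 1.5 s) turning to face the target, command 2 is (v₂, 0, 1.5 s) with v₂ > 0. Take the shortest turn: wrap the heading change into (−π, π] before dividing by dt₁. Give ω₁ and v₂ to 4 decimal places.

heading to target = atan2(4−3.5, 4.5−-4.5) = 0.0555
Δθ = wrap(0.0555 − -0.7854) = 0.8409; ω₁ = Δθ/dt₁ = 0.5606
distance = √((4.5−-4.5)² + (4−3.5)²) = 9.0139; v₂ = distance/dt₂ = 6.0093

ω₁ = 0.5606, v₂ = 6.0093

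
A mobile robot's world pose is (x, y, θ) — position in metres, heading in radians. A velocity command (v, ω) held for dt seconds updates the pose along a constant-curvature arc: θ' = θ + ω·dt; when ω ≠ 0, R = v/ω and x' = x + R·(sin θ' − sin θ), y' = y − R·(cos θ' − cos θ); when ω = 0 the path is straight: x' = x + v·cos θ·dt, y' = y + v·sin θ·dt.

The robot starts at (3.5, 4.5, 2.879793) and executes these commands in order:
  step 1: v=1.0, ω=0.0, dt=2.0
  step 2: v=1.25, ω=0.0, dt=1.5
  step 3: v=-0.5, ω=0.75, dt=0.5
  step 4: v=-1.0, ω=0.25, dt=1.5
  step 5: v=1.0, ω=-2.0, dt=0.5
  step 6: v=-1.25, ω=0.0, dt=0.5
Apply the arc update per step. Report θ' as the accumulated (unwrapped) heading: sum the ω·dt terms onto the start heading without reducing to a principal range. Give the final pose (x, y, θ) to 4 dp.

(1.4947, 5.6257, 2.6298)

step 1: θ'=2.8798 (straight) → pose (1.5681, 5.0176, 2.8798)
step 2: θ'=2.8798 (straight) → pose (-0.2430, 5.5029, 2.8798)
step 3: θ'=3.2548 (R=-0.6667) → pose (0.0049, 5.4845, 3.2548)
step 4: θ'=3.6298 (R=-4.0000) → pose (1.4292, 5.9262, 3.6298)
step 5: θ'=2.6298 (R=-0.5000) → pose (0.9498, 5.9318, 2.6298)
step 6: θ'=2.6298 (straight) → pose (1.4947, 5.6257, 2.6298)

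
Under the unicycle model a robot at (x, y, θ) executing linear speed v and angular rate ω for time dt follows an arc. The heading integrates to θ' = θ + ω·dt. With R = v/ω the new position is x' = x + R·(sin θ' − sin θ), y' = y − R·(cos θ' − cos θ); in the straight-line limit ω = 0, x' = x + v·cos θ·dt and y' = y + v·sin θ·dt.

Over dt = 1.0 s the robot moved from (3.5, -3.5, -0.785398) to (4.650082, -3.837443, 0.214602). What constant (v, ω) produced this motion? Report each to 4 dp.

Δθ = 0.214602 − -0.785398 = 1.000000
ω = Δθ/dt = 1.000000/1.0 = 1.0000
R = Δx/(sin θ' − sin θ) = 1.2500
v = R·ω = 1.2500·1.0000 = 1.2500

v = 1.2500, ω = 1.0000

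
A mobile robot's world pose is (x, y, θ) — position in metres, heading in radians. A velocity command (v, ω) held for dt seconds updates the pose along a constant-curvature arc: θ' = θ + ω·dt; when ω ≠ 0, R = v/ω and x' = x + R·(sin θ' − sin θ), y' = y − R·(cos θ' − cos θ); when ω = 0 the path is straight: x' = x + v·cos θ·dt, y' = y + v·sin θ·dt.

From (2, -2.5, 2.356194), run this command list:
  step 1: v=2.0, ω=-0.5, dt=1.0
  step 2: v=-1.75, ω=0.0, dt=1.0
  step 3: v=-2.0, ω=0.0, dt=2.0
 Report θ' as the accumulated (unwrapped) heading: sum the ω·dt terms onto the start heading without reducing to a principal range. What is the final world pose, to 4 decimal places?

(2.6091, -6.3151, 1.8562)

step 1: θ'=1.8562 (R=-4.0000) → pose (0.9902, -0.7977, 1.8562)
step 2: θ'=1.8562 (straight) → pose (1.4829, -2.4769, 1.8562)
step 3: θ'=1.8562 (straight) → pose (2.6091, -6.3151, 1.8562)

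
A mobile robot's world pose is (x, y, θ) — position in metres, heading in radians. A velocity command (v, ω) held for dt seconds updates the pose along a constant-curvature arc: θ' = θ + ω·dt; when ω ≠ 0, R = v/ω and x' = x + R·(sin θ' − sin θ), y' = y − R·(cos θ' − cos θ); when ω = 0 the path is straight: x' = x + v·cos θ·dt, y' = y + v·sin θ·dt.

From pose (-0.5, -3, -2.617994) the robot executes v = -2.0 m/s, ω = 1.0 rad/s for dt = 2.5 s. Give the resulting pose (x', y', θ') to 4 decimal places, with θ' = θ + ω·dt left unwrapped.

(-1.2646, 0.7181, -0.1180)

θ' = -2.6180 + 1.0·2.5 = -0.1180
R = v/ω = -2.0/1.0 = -2.0000
x' = -0.5 + -2.0000·(sin -0.1180 − sin -2.6180) = -1.2646
y' = -3 − -2.0000·(cos -0.1180 − cos -2.6180) = 0.7181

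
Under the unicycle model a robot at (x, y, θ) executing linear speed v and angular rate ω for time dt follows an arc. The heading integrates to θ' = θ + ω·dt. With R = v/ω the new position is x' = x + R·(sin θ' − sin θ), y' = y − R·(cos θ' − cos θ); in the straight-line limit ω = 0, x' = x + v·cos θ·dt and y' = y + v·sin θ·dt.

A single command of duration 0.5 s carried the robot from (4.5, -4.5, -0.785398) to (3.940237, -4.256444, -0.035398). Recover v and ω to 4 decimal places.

Δθ = -0.035398 − -0.785398 = 0.750000
ω = Δθ/dt = 0.750000/0.5 = 1.5000
R = Δx/(sin θ' − sin θ) = -0.8333
v = R·ω = -0.8333·1.5000 = -1.2500

v = -1.2500, ω = 1.5000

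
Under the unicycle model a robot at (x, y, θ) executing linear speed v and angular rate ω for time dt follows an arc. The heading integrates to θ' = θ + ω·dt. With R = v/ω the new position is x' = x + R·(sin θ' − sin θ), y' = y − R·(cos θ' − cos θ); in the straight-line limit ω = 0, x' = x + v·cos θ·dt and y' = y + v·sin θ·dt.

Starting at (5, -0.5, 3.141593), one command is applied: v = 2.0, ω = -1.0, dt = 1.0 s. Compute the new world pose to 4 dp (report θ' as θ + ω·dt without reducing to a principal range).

θ' = 3.1416 + -1.0·1.0 = 2.1416
R = v/ω = 2.0/-1.0 = -2.0000
x' = 5 + -2.0000·(sin 2.1416 − sin 3.1416) = 3.3171
y' = -0.5 − -2.0000·(cos 2.1416 − cos 3.1416) = 0.4194

(3.3171, 0.4194, 2.1416)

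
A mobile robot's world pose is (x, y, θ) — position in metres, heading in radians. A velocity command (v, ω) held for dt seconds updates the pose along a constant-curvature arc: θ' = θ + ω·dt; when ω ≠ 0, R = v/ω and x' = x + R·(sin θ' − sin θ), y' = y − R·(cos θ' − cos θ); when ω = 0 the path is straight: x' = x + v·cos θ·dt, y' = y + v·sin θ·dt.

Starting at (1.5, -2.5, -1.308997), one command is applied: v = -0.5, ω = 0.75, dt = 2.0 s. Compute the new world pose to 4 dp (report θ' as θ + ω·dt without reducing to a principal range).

(0.7295, -2.0180, 0.1910)

θ' = -1.3090 + 0.75·2.0 = 0.1910
R = v/ω = -0.5/0.75 = -0.6667
x' = 1.5 + -0.6667·(sin 0.1910 − sin -1.3090) = 0.7295
y' = -2.5 − -0.6667·(cos 0.1910 − cos -1.3090) = -2.0180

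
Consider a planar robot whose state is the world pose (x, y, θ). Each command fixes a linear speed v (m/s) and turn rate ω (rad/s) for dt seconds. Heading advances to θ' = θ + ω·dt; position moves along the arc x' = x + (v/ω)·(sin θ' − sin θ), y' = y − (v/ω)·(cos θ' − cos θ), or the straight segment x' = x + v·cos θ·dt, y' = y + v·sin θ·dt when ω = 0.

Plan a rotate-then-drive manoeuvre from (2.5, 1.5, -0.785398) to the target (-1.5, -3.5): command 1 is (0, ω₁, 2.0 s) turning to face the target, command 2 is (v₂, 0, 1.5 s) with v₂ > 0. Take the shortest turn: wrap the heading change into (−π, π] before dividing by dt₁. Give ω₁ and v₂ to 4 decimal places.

ω₁ = -0.7301, v₂ = 4.2687

heading to target = atan2(-3.5−1.5, -1.5−2.5) = -2.2455
Δθ = wrap(-2.2455 − -0.7854) = -1.4601; ω₁ = Δθ/dt₁ = -0.7301
distance = √((-1.5−2.5)² + (-3.5−1.5)²) = 6.4031; v₂ = distance/dt₂ = 4.2687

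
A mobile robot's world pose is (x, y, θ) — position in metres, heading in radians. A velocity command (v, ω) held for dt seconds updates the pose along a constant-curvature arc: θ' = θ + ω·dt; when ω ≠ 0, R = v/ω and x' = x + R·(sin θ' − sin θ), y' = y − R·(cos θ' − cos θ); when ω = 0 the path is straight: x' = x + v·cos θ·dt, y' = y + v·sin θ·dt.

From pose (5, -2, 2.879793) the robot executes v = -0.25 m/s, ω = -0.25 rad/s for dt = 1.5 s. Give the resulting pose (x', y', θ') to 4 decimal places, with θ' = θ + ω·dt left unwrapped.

θ' = 2.8798 + -0.25·1.5 = 2.5048
R = v/ω = -0.25/-0.25 = 1.0000
x' = 5 + 1.0000·(sin 2.5048 − sin 2.8798) = 5.3358
y' = -2 − 1.0000·(cos 2.5048 − cos 2.8798) = -2.1619

(5.3358, -2.1619, 2.5048)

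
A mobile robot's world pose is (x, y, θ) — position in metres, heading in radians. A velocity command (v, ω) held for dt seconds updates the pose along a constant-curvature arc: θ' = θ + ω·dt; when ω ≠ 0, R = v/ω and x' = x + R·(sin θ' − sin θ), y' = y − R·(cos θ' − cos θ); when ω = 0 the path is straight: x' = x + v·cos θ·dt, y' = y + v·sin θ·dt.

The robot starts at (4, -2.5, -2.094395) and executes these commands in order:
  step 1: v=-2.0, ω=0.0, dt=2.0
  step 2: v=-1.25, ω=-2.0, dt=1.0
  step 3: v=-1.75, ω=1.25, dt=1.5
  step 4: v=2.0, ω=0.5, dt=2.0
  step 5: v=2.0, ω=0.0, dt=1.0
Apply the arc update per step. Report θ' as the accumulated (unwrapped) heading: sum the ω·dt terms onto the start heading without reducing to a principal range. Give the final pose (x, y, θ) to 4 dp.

step 1: θ'=-2.0944 (straight) → pose (6.0000, 0.9641, -2.0944)
step 2: θ'=-4.0944 (R=0.6250) → pose (7.0507, 1.0137, -4.0944)
step 3: θ'=-2.2194 (R=-1.4000) → pose (9.3074, 0.9792, -2.2194)
step 4: θ'=-1.2194 (R=4.0000) → pose (8.7396, -2.8139, -1.2194)
step 5: θ'=-1.2194 (straight) → pose (9.4280, -4.6917, -1.2194)

(9.4280, -4.6917, -1.2194)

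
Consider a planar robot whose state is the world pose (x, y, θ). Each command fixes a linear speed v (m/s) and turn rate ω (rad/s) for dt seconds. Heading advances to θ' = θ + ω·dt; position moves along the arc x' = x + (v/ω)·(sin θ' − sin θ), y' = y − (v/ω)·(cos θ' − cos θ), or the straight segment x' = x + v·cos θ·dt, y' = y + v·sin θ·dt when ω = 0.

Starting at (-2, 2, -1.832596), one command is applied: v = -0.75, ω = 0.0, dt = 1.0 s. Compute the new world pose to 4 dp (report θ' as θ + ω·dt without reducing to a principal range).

θ' = -1.8326 + 0.0·1.0 = -1.8326
ω = 0 → straight: x' = -2 + -0.75·cos(-1.8326)·1.0 = -1.8059
y' = 2 + -0.75·sin(-1.8326)·1.0 = 2.7244

(-1.8059, 2.7244, -1.8326)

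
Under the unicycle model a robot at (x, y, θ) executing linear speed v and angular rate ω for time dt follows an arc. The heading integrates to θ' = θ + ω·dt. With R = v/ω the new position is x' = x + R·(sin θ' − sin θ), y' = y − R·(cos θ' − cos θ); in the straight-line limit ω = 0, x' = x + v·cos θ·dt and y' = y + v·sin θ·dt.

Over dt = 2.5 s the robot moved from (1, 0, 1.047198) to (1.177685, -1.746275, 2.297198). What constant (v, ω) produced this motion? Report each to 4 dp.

Δθ = 2.297198 − 1.047198 = 1.250000
ω = Δθ/dt = 1.250000/2.5 = 0.5000
R = −Δy/(cos θ' − cos θ) = -1.5000
v = R·ω = -1.5000·0.5000 = -0.7500

v = -0.7500, ω = 0.5000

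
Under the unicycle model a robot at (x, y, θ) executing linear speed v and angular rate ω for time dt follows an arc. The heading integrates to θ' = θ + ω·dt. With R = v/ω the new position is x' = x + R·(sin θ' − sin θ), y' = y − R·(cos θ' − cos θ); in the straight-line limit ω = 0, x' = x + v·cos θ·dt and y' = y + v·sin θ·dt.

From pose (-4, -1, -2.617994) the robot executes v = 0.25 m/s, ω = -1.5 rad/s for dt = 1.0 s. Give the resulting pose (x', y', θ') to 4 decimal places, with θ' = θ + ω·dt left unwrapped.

θ' = -2.6180 + -1.5·1.0 = -4.1180
R = v/ω = 0.25/-1.5 = -0.1667
x' = -4 + -0.1667·(sin -4.1180 − sin -2.6180) = -4.2214
y' = -1 − -0.1667·(cos -4.1180 − cos -2.6180) = -0.9490

(-4.2214, -0.9490, -4.1180)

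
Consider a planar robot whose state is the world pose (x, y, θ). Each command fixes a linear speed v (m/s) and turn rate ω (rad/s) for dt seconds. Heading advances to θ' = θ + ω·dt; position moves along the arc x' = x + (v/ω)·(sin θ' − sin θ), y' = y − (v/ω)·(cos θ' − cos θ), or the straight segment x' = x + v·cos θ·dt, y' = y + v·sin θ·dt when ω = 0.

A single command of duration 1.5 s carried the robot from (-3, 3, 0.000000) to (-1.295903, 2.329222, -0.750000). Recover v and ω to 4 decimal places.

Δθ = -0.750000 − 0.000000 = -0.750000
ω = Δθ/dt = -0.750000/1.5 = -0.5000
R = Δx/(sin θ' − sin θ) = -2.5000
v = R·ω = -2.5000·-0.5000 = 1.2500

v = 1.2500, ω = -0.5000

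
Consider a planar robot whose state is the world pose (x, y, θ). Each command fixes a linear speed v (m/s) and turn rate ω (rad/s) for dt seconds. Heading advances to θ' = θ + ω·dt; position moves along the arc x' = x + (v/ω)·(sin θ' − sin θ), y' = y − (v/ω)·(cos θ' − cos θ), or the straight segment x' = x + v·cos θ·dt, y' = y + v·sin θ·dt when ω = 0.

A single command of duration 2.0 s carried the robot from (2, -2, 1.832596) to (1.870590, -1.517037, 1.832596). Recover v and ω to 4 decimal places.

v = 0.2500, ω = 0.0000

Δθ = 1.832596 − 1.832596 = 0.000000
ω = Δθ/dt = 0.000000/2.0 = 0.0000
ω = 0 → v = (Δx·cos θ + Δy·sin θ)/dt = 0.2500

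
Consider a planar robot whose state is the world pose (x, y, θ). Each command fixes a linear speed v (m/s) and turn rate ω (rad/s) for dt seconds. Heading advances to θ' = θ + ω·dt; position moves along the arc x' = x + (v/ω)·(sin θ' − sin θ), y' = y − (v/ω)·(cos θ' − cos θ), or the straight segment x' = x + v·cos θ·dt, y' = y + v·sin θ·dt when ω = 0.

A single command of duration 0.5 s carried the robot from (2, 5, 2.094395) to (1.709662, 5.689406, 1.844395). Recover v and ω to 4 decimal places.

v = 1.5000, ω = -0.5000

Δθ = 1.844395 − 2.094395 = -0.250000
ω = Δθ/dt = -0.250000/0.5 = -0.5000
R = −Δy/(cos θ' − cos θ) = -3.0000
v = R·ω = -3.0000·-0.5000 = 1.5000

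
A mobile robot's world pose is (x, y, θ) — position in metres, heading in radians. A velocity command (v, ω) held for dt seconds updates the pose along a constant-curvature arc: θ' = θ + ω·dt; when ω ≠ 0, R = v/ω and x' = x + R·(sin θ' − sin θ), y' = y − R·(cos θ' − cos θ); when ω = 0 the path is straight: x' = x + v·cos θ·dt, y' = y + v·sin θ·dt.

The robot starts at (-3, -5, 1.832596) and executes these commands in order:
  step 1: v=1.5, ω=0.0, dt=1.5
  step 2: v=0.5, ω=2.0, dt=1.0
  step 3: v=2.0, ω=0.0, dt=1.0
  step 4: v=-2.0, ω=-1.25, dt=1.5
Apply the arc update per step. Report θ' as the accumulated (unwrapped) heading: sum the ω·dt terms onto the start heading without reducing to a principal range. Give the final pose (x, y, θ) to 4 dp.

step 1: θ'=1.8326 (straight) → pose (-3.5823, -2.8267, 1.8326)
step 2: θ'=3.8326 (R=0.2500) → pose (-3.9832, -2.6987, 3.8326)
step 3: θ'=3.8326 (straight) → pose (-5.5244, -3.9733, 3.8326)
step 4: θ'=1.9576 (R=1.6000) → pose (-3.0229, -4.6028, 1.9576)

(-3.0229, -4.6028, 1.9576)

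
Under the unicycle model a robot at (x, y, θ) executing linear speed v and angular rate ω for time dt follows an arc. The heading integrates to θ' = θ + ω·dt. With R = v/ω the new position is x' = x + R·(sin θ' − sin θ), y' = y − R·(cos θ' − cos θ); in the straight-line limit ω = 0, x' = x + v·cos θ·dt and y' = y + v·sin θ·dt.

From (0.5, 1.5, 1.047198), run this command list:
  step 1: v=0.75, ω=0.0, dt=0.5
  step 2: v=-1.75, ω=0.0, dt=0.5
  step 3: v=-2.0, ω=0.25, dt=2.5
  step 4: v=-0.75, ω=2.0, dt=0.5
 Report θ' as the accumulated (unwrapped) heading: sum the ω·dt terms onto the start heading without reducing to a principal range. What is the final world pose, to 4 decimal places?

(-0.5773, -4.0393, 2.6722)

step 1: θ'=1.0472 (straight) → pose (0.6875, 1.8248, 1.0472)
step 2: θ'=1.0472 (straight) → pose (0.2500, 1.0670, 1.0472)
step 3: θ'=1.6722 (R=-8.0000) → pose (-0.7807, -3.7428, 1.6722)
step 4: θ'=2.6722 (R=-0.3750) → pose (-0.5773, -4.0393, 2.6722)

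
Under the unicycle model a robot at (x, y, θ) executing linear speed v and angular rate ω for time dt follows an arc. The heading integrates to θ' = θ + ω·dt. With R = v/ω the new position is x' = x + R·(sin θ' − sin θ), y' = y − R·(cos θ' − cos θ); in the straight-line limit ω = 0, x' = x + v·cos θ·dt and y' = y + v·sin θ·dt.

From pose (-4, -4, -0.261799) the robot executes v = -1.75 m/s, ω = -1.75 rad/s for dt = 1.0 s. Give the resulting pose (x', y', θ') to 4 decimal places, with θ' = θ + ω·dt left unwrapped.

θ' = -0.2618 + -1.75·1.0 = -2.0118
R = v/ω = -1.75/-1.75 = 1.0000
x' = -4 + 1.0000·(sin -2.0118 − sin -0.2618) = -4.6455
y' = -4 − 1.0000·(cos -2.0118 − cos -0.2618) = -2.6072

(-4.6455, -2.6072, -2.0118)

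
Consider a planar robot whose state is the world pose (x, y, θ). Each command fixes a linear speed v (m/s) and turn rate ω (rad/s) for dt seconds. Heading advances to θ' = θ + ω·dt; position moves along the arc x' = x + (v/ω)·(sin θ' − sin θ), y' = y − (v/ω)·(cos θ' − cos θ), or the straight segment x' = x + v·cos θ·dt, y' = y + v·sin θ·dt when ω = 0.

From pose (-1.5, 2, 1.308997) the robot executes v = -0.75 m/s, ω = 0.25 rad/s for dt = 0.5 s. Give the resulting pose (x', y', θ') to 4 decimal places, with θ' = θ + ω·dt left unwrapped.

(-1.5742, 1.6327, 1.4340)

θ' = 1.3090 + 0.25·0.5 = 1.4340
R = v/ω = -0.75/0.25 = -3.0000
x' = -1.5 + -3.0000·(sin 1.4340 − sin 1.3090) = -1.5742
y' = 2 − -3.0000·(cos 1.4340 − cos 1.3090) = 1.6327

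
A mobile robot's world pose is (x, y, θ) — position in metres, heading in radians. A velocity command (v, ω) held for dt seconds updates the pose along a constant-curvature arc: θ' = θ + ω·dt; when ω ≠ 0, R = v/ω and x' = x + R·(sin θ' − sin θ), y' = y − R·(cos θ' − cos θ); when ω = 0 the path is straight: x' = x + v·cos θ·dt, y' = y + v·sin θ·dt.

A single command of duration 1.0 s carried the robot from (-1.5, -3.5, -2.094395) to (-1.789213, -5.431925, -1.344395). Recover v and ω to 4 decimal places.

Δθ = -1.344395 − -2.094395 = 0.750000
ω = Δθ/dt = 0.750000/1.0 = 0.7500
R = −Δy/(cos θ' − cos θ) = 2.6667
v = R·ω = 2.6667·0.7500 = 2.0000

v = 2.0000, ω = 0.7500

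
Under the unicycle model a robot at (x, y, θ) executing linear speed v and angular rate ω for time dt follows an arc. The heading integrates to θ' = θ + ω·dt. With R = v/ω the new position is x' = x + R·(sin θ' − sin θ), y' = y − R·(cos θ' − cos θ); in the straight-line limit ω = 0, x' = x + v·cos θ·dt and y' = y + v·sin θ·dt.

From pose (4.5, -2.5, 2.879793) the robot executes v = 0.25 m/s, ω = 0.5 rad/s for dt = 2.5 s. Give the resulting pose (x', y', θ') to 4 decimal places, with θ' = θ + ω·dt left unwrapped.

(3.9531, -2.7079, 4.1298)

θ' = 2.8798 + 0.5·2.5 = 4.1298
R = v/ω = 0.25/0.5 = 0.5000
x' = 4.5 + 0.5000·(sin 4.1298 − sin 2.8798) = 3.9531
y' = -2.5 − 0.5000·(cos 4.1298 − cos 2.8798) = -2.7079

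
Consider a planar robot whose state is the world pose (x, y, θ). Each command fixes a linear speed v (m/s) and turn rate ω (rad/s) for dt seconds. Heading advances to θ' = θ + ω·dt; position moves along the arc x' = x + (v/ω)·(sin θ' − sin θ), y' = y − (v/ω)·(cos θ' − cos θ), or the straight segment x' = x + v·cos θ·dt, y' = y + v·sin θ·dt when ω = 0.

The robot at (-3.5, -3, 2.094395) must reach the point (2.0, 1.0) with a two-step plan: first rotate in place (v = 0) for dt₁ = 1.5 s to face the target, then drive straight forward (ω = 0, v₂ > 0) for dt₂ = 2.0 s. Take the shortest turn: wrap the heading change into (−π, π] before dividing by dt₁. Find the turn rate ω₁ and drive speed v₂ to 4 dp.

heading to target = atan2(1−-3, 2−-3.5) = 0.6288
Δθ = wrap(0.6288 − 2.0944) = -1.4656; ω₁ = Δθ/dt₁ = -0.9771
distance = √((2−-3.5)² + (1−-3)²) = 6.8007; v₂ = distance/dt₂ = 3.4004

ω₁ = -0.9771, v₂ = 3.4004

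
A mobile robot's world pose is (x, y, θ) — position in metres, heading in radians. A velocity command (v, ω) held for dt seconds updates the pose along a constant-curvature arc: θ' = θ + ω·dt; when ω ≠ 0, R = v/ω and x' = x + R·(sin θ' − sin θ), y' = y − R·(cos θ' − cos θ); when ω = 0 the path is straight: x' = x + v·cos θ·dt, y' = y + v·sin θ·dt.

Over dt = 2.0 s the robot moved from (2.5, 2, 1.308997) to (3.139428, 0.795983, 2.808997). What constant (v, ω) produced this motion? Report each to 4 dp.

Δθ = 2.808997 − 1.308997 = 1.500000
ω = Δθ/dt = 1.500000/2.0 = 0.7500
R = −Δy/(cos θ' − cos θ) = -1.0000
v = R·ω = -1.0000·0.7500 = -0.7500

v = -0.7500, ω = 0.7500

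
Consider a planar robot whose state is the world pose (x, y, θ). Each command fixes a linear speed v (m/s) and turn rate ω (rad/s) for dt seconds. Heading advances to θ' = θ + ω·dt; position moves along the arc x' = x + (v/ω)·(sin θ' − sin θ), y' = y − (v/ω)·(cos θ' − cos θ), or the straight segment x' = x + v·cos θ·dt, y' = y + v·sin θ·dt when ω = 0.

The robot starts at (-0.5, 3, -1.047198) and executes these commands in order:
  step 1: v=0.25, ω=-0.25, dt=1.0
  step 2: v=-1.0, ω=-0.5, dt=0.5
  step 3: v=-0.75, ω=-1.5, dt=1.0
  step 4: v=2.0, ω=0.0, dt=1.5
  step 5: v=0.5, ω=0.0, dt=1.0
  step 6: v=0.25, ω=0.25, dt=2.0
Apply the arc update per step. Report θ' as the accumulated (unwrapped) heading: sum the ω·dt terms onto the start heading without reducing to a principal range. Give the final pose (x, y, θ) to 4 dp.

step 1: θ'=-1.2972 (R=-1.0000) → pose (-0.4032, 2.7702, -1.2972)
step 2: θ'=-1.5472 (R=2.0000) → pose (-0.4771, 3.2634, -1.5472)
step 3: θ'=-3.0472 (R=0.5000) → pose (-0.0243, 3.7730, -3.0472)
step 4: θ'=-3.0472 (straight) → pose (-3.0110, 3.4902, -3.0472)
step 5: θ'=-3.0472 (straight) → pose (-3.5087, 3.4431, -3.0472)
step 6: θ'=-2.5472 (R=1.0000) → pose (-3.9745, 3.2760, -2.5472)

(-3.9745, 3.2760, -2.5472)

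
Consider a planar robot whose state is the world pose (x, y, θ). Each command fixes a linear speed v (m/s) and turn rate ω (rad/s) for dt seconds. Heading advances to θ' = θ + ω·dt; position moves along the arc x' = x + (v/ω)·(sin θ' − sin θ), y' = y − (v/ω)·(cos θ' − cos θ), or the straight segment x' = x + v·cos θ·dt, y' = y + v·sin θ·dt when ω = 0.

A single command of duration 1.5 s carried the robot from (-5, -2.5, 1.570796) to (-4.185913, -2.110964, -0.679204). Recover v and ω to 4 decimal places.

v = 0.7500, ω = -1.5000

Δθ = -0.679204 − 1.570796 = -2.250000
ω = Δθ/dt = -2.250000/1.5 = -1.5000
R = Δx/(sin θ' − sin θ) = -0.5000
v = R·ω = -0.5000·-1.5000 = 0.7500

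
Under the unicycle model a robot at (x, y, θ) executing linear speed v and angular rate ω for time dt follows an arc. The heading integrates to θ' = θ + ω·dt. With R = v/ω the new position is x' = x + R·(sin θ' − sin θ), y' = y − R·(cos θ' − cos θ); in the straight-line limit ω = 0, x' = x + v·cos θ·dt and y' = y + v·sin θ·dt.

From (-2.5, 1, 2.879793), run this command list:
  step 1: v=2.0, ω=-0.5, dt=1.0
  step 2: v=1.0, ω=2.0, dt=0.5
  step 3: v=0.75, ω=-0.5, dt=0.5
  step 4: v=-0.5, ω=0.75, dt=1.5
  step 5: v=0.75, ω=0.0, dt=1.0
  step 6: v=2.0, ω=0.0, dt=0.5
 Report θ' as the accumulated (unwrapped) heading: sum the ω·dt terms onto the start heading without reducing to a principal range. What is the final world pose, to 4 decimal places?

(-5.2275, 0.8533, 4.2548)

step 1: θ'=2.3798 (R=-4.0000) → pose (-4.2256, 1.9693, 2.3798)
step 2: θ'=3.3798 (R=0.5000) → pose (-4.6887, 2.0934, 3.3798)
step 3: θ'=3.1298 (R=-1.5000) → pose (-5.0603, 2.0512, 3.1298)
step 4: θ'=4.2548 (R=-0.6667) → pose (-4.4544, 2.4233, 4.2548)
step 5: θ'=4.2548 (straight) → pose (-4.7857, 1.7504, 4.2548)
step 6: θ'=4.2548 (straight) → pose (-5.2275, 0.8533, 4.2548)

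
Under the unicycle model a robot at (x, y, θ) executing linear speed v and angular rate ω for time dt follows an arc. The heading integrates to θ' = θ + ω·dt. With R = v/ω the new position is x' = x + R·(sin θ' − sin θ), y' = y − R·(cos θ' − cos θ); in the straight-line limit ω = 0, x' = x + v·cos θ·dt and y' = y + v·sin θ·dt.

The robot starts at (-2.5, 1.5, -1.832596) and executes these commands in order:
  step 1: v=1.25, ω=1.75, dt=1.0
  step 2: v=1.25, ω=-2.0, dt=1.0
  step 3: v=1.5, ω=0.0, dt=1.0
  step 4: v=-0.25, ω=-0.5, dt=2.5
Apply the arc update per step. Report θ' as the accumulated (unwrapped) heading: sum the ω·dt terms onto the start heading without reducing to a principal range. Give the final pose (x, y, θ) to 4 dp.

step 1: θ'=-0.0826 (R=0.7143) → pose (-1.8690, 0.6033, -0.0826)
step 2: θ'=-2.0826 (R=-0.6250) → pose (-1.3756, -0.3257, -2.0826)
step 3: θ'=-2.0826 (straight) → pose (-2.1103, -1.6335, -2.0826)
step 4: θ'=-3.3326 (R=0.5000) → pose (-1.5794, -1.3874, -3.3326)

(-1.5794, -1.3874, -3.3326)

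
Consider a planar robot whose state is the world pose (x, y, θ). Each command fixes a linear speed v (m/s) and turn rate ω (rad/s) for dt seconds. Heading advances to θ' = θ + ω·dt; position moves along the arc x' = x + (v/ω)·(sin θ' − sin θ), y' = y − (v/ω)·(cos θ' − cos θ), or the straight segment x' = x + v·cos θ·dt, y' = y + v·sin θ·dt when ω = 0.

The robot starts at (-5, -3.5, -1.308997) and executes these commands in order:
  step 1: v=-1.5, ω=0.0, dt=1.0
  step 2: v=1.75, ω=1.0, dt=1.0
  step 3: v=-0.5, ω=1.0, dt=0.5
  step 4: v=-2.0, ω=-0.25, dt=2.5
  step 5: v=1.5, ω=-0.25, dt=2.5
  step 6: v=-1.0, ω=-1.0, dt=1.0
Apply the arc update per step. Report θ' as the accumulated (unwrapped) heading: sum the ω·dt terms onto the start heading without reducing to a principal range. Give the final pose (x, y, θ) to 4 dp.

(-6.6629, -4.2010, -2.0590)

step 1: θ'=-1.3090 (straight) → pose (-5.3882, -2.0511, -1.3090)
step 2: θ'=-0.3090 (R=1.7500) → pose (-4.2300, -3.2653, -0.3090)
step 3: θ'=0.1910 (R=-0.5000) → pose (-4.4770, -3.2507, 0.1910)
step 4: θ'=-0.4340 (R=8.0000) → pose (-9.3598, -2.6545, -0.4340)
step 5: θ'=-1.0590 (R=-6.0000) → pose (-6.6516, -5.1598, -1.0590)
step 6: θ'=-2.0590 (R=1.0000) → pose (-6.6629, -4.2010, -2.0590)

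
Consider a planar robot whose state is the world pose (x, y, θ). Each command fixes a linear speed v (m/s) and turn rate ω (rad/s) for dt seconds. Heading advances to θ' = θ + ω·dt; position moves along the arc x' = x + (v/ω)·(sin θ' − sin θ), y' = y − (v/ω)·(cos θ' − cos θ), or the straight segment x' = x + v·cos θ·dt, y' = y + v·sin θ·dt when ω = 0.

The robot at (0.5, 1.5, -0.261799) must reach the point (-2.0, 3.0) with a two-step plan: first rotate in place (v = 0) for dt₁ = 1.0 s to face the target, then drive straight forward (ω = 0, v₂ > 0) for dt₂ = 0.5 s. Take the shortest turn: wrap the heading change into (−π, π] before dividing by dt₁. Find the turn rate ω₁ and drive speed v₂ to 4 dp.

heading to target = atan2(3−1.5, -2−0.5) = 2.6012
Δθ = wrap(2.6012 − -0.2618) = 2.8630; ω₁ = Δθ/dt₁ = 2.8630
distance = √((-2−0.5)² + (3−1.5)²) = 2.9155; v₂ = distance/dt₂ = 5.8310

ω₁ = 2.8630, v₂ = 5.8310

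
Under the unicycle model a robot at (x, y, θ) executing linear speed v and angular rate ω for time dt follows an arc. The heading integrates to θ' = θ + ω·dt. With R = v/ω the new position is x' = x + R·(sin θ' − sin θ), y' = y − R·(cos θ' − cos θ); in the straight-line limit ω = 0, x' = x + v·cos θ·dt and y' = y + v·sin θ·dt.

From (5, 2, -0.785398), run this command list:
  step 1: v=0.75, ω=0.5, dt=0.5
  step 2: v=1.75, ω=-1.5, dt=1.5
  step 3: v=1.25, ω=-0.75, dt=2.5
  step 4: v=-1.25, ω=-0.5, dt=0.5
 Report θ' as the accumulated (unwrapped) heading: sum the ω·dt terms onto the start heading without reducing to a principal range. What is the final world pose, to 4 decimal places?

(2.8159, 0.5274, -4.9104)

step 1: θ'=-0.5354 (R=1.5000) → pose (5.2954, 1.7706, -0.5354)
step 2: θ'=-2.7854 (R=-1.1667) → pose (5.1070, -0.3263, -2.7854)
step 3: θ'=-4.6604 (R=-1.6667) → pose (2.8614, 1.1492, -4.6604)
step 4: θ'=-4.9104 (R=2.5000) → pose (2.8159, 0.5274, -4.9104)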